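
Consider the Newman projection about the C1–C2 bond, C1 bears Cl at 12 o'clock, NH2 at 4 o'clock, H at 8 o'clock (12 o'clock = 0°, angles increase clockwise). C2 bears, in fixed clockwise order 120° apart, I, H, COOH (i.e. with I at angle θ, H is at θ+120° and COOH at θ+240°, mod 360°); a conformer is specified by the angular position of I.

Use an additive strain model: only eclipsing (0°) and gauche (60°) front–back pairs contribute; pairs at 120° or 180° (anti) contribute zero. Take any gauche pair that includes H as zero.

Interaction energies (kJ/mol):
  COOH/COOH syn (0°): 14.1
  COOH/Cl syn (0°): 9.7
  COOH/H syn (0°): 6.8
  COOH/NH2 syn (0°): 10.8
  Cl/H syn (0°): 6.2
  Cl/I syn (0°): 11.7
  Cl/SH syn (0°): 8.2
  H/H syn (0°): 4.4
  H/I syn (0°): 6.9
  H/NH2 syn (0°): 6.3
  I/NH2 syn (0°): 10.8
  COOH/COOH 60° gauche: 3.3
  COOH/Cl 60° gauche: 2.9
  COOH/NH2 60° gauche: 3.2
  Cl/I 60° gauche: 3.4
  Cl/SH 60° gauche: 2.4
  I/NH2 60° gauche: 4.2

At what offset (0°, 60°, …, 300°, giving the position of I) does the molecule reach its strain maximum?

120°

I at 0° is eclipsed. Cl at 0° is eclipsed with I at 0° (11.7); NH2 at 120° is eclipsed with H at 120° (6.3); H at 240° is eclipsed with COOH at 240° (6.8). Total 24.8 kJ/mol.
I at 60° is staggered. Cl at 0° is gauche with I at 60° (3.4); Cl at 0° is gauche with COOH at 300° (2.9); NH2 at 120° is gauche with I at 60° (4.2). Total 10.5 kJ/mol.
I at 120° is eclipsed. Cl at 0° is eclipsed with COOH at 0° (9.7); NH2 at 120° is eclipsed with I at 120° (10.8); H at 240° is eclipsed with H at 240° (4.4). Total 24.9 kJ/mol.
I at 180° is staggered. Cl at 0° is gauche with COOH at 60° (2.9); NH2 at 120° is gauche with I at 180° (4.2); NH2 at 120° is gauche with COOH at 60° (3.2). Total 10.3 kJ/mol.
I at 240° is eclipsed. Cl at 0° is eclipsed with H at 0° (6.2); NH2 at 120° is eclipsed with COOH at 120° (10.8); H at 240° is eclipsed with I at 240° (6.9). Total 23.9 kJ/mol.
I at 300° is staggered. Cl at 0° is gauche with I at 300° (3.4); NH2 at 120° is gauche with COOH at 180° (3.2). Total 6.6 kJ/mol.
The maximum (24.9 kJ/mol) occurs with I at 120°.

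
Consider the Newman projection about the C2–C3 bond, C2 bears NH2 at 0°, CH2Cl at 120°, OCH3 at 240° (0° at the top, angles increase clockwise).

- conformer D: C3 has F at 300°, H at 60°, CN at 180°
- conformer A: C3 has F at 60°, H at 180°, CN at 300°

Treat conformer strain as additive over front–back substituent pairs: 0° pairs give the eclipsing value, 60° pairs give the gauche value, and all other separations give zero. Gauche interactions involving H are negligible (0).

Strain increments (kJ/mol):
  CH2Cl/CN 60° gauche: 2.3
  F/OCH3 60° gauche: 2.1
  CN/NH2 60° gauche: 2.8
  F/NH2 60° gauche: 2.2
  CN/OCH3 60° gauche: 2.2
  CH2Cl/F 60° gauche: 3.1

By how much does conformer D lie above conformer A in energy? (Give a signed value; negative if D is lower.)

-1.5 kJ/mol

D (staggered): NH2(0°)/F(300°) gauche 2.2; CH2Cl(120°)/CN(180°) gauche 2.3; OCH3(240°)/F(300°) gauche 2.1; OCH3(240°)/CN(180°) gauche 2.2 → 8.8 kJ/mol.
A (staggered): NH2(0°)/F(60°) gauche 2.2; NH2(0°)/CN(300°) gauche 2.8; CH2Cl(120°)/F(60°) gauche 3.1; OCH3(240°)/CN(300°) gauche 2.2 → 10.3 kJ/mol.
E(D) − E(A) = 8.8 − 10.3 = -1.5 kJ/mol.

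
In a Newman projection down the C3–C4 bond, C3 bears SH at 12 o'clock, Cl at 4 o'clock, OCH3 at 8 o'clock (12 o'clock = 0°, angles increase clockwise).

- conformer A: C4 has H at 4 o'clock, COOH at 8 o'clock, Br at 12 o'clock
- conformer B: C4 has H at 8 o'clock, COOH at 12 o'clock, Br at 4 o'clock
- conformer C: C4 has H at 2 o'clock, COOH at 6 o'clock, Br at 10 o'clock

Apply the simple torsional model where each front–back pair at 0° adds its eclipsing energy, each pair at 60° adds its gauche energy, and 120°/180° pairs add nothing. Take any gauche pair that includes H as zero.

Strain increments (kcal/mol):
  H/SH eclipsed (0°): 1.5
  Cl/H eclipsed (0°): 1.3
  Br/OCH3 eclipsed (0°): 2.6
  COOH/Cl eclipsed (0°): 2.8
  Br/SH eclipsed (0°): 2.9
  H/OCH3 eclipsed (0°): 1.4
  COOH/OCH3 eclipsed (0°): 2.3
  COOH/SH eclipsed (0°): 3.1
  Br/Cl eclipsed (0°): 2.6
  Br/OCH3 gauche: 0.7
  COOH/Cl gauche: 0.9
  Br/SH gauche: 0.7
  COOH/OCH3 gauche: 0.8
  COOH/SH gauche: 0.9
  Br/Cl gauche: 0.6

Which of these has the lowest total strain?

C

A (eclipsed): SH–Br eclipsed, Cl–H eclipsed, OCH3–COOH eclipsed; 2.9 + 1.3 + 2.3 = 6.5 kcal/mol.
B (eclipsed): SH–COOH eclipsed, Cl–Br eclipsed, OCH3–H eclipsed; 3.1 + 2.6 + 1.4 = 7.1 kcal/mol.
C (staggered): SH–Br gauche, Cl–COOH gauche, OCH3–COOH gauche, OCH3–Br gauche; 0.7 + 0.9 + 0.8 + 0.7 = 3.1 kcal/mol.
C has the lowest total (3.1 kcal/mol).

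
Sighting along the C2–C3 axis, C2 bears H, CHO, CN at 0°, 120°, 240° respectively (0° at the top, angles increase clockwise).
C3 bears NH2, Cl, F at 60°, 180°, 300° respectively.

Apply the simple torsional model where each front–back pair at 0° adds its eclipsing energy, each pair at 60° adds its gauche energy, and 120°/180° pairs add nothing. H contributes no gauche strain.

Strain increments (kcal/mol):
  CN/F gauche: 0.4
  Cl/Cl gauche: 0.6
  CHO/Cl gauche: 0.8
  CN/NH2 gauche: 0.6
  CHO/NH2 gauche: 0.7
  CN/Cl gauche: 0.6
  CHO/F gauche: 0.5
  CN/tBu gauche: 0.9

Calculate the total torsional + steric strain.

This conformer is staggered. CHO at 120° is gauche with NH2 at 60° (0.7); CHO at 120° is gauche with Cl at 180° (0.8); CN at 240° is gauche with Cl at 180° (0.6); CN at 240° is gauche with F at 300° (0.4). Total 2.5 kcal/mol.

2.5 kcal/mol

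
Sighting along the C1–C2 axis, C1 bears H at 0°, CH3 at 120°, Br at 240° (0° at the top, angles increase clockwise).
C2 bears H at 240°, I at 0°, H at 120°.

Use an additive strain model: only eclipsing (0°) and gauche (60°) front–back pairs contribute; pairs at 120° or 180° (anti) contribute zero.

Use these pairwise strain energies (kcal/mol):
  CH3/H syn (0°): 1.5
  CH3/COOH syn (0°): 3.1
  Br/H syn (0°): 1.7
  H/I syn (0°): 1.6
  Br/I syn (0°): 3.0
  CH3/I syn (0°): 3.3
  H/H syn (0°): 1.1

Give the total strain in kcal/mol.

This conformer (eclipsed): H(0°)/I(0°) eclipsed 1.6; CH3(120°)/H(120°) eclipsed 1.5; Br(240°)/H(240°) eclipsed 1.7 → 4.8 kcal/mol.

4.8 kcal/mol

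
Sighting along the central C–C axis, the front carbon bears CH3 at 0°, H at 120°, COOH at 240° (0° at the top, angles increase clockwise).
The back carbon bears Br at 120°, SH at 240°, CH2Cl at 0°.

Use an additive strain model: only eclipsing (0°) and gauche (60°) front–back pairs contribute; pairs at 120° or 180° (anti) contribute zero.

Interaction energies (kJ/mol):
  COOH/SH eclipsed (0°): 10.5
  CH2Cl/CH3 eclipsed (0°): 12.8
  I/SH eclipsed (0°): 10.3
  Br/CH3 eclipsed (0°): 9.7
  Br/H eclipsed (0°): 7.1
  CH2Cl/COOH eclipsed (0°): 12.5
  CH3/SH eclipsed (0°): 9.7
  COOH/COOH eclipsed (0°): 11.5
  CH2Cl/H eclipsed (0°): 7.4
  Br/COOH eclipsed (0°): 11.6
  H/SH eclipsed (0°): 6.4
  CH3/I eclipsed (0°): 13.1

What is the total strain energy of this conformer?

This conformer (eclipsed): CH3–CH2Cl eclipsed, H–Br eclipsed, COOH–SH eclipsed; 12.8 + 7.1 + 10.5 = 30.4 kJ/mol.

30.4 kJ/mol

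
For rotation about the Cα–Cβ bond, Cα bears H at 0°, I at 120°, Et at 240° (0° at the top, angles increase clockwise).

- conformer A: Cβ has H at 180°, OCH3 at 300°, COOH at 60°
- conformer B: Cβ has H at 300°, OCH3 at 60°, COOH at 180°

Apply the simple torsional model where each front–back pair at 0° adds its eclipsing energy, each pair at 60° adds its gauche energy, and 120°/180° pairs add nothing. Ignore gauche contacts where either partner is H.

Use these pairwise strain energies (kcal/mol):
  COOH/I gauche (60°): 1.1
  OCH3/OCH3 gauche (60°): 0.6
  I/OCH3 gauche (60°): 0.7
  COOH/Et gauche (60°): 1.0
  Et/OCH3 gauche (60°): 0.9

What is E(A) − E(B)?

A (staggered): I–COOH gauche, Et–OCH3 gauche; 1.1 + 0.9 = 2.0 kcal/mol.
B (staggered): I–OCH3 gauche, I–COOH gauche, Et–COOH gauche; 0.7 + 1.1 + 1.0 = 2.8 kcal/mol.
E(A) − E(B) = 2.0 − 2.8 = -0.8 kcal/mol.

-0.8 kcal/mol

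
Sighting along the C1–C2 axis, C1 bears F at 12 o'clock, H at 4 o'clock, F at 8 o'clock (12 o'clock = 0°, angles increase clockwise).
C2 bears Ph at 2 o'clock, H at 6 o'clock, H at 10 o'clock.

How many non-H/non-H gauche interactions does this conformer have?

1

Non-H gauche pairs: F(0°)/Ph(60°) — 1 interaction.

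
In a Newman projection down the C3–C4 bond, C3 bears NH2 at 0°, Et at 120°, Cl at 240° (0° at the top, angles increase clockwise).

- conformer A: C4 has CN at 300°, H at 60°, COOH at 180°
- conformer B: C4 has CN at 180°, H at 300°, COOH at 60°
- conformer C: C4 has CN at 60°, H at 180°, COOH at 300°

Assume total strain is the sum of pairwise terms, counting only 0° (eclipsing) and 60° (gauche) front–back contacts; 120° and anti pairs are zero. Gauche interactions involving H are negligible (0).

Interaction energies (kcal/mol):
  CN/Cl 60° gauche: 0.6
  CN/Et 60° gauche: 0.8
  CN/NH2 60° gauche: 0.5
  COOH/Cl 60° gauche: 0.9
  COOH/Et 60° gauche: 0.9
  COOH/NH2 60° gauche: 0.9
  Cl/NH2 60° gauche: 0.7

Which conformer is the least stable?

B

A (staggered): NH2(0°)/CN(300°) gauche 0.5; Et(120°)/COOH(180°) gauche 0.9; Cl(240°)/CN(300°) gauche 0.6; Cl(240°)/COOH(180°) gauche 0.9 → 2.9 kcal/mol.
B (staggered): NH2(0°)/COOH(60°) gauche 0.9; Et(120°)/CN(180°) gauche 0.8; Et(120°)/COOH(60°) gauche 0.9; Cl(240°)/CN(180°) gauche 0.6 → 3.2 kcal/mol.
C (staggered): NH2(0°)/CN(60°) gauche 0.5; NH2(0°)/COOH(300°) gauche 0.9; Et(120°)/CN(60°) gauche 0.8; Cl(240°)/COOH(300°) gauche 0.9 → 3.1 kcal/mol.
B has the highest total (3.2 kcal/mol).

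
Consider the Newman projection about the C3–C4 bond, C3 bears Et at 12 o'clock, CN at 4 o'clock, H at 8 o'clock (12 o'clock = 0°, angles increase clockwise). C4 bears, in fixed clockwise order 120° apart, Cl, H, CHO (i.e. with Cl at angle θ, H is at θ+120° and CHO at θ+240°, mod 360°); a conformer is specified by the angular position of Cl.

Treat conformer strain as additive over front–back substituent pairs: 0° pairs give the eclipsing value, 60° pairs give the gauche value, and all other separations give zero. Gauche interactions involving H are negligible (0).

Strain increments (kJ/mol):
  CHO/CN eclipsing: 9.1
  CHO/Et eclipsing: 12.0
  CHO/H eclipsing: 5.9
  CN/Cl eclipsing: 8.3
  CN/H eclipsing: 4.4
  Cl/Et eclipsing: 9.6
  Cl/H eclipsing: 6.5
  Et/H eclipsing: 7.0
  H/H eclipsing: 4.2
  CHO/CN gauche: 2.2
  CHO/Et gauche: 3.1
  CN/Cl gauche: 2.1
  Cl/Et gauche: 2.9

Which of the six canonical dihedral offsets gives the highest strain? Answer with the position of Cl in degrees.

Cl at 0° (eclipsed): Et(0°)/Cl(0°) eclipsed 9.6; CN(120°)/H(120°) eclipsed 4.4; H(240°)/CHO(240°) eclipsed 5.9 → 19.9 kJ/mol.
Cl at 60° (staggered): Et(0°)/Cl(60°) gauche 2.9; Et(0°)/CHO(300°) gauche 3.1; CN(120°)/Cl(60°) gauche 2.1 → 8.1 kJ/mol.
Cl at 120° (eclipsed): Et(0°)/CHO(0°) eclipsed 12.0; CN(120°)/Cl(120°) eclipsed 8.3; H(240°)/H(240°) eclipsed 4.2 → 24.5 kJ/mol.
Cl at 180° (staggered): Et(0°)/CHO(60°) gauche 3.1; CN(120°)/Cl(180°) gauche 2.1; CN(120°)/CHO(60°) gauche 2.2 → 7.4 kJ/mol.
Cl at 240° (eclipsed): Et(0°)/H(0°) eclipsed 7.0; CN(120°)/CHO(120°) eclipsed 9.1; H(240°)/Cl(240°) eclipsed 6.5 → 22.6 kJ/mol.
Cl at 300° (staggered): Et(0°)/Cl(300°) gauche 2.9; CN(120°)/CHO(180°) gauche 2.2 → 5.1 kJ/mol.
The maximum (24.5 kJ/mol) occurs with Cl at 120°.

120°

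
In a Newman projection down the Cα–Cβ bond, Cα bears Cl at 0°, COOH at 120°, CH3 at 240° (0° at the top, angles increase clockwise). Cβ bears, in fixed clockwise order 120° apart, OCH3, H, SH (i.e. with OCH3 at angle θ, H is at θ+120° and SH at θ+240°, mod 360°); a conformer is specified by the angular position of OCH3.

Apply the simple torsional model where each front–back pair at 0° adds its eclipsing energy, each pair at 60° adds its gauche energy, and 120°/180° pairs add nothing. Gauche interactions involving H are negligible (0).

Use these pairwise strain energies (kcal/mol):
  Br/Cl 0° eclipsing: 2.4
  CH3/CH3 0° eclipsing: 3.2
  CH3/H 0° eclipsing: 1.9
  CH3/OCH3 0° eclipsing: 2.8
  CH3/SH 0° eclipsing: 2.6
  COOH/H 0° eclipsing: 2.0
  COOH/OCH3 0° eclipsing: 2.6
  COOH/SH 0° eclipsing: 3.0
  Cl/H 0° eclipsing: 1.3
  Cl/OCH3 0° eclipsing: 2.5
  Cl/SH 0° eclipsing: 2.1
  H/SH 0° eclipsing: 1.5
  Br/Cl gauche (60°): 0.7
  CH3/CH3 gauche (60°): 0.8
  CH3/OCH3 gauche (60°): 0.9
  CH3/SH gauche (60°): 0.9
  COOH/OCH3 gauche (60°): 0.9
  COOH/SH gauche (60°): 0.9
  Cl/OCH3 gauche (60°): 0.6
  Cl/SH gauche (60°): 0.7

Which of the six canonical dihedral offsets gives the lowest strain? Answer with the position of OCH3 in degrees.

60°

OCH3 at 0° (eclipsed): Cl–OCH3 eclipsed, COOH–H eclipsed, CH3–SH eclipsed; 2.5 + 2.0 + 2.6 = 7.1 kcal/mol.
OCH3 at 60° (staggered): Cl–OCH3 gauche, Cl–SH gauche, COOH–OCH3 gauche, CH3–SH gauche; 0.6 + 0.7 + 0.9 + 0.9 = 3.1 kcal/mol.
OCH3 at 120° (eclipsed): Cl–SH eclipsed, COOH–OCH3 eclipsed, CH3–H eclipsed; 2.1 + 2.6 + 1.9 = 6.6 kcal/mol.
OCH3 at 180° (staggered): Cl–SH gauche, COOH–OCH3 gauche, COOH–SH gauche, CH3–OCH3 gauche; 0.7 + 0.9 + 0.9 + 0.9 = 3.4 kcal/mol.
OCH3 at 240° (eclipsed): Cl–H eclipsed, COOH–SH eclipsed, CH3–OCH3 eclipsed; 1.3 + 3.0 + 2.8 = 7.1 kcal/mol.
OCH3 at 300° (staggered): Cl–OCH3 gauche, COOH–SH gauche, CH3–OCH3 gauche, CH3–SH gauche; 0.6 + 0.9 + 0.9 + 0.9 = 3.3 kcal/mol.
The minimum (3.1 kcal/mol) occurs with OCH3 at 60°.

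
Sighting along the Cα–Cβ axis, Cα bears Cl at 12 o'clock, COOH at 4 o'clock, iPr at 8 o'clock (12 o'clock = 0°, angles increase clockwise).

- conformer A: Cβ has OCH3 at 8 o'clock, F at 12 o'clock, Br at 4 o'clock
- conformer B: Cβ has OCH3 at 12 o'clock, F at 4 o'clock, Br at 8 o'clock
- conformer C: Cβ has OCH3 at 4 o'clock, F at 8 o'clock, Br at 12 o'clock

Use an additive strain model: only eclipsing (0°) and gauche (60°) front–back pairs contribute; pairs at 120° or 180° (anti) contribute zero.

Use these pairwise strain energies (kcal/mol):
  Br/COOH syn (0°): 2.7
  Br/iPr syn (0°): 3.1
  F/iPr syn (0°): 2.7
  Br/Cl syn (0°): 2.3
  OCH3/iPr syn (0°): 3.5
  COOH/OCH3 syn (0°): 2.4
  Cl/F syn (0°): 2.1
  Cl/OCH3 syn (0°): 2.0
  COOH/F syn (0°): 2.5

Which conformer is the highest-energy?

A

A (eclipsed): Cl–F eclipsed, COOH–Br eclipsed, iPr–OCH3 eclipsed; 2.1 + 2.7 + 3.5 = 8.3 kcal/mol.
B (eclipsed): Cl–OCH3 eclipsed, COOH–F eclipsed, iPr–Br eclipsed; 2.0 + 2.5 + 3.1 = 7.6 kcal/mol.
C (eclipsed): Cl–Br eclipsed, COOH–OCH3 eclipsed, iPr–F eclipsed; 2.3 + 2.4 + 2.7 = 7.4 kcal/mol.
A has the highest total (8.3 kcal/mol).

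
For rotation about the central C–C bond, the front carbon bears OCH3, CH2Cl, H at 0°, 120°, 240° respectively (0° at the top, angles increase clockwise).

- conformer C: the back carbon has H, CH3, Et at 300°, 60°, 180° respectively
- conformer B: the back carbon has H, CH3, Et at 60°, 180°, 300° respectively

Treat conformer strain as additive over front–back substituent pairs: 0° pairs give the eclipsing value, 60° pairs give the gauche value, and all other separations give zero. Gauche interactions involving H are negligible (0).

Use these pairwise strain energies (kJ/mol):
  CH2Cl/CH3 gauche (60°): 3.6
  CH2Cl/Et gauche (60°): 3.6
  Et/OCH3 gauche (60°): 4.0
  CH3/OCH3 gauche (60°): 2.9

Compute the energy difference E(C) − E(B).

C is staggered. OCH3 at 0° is gauche with CH3 at 60° (2.9); CH2Cl at 120° is gauche with CH3 at 60° (3.6); CH2Cl at 120° is gauche with Et at 180° (3.6). Total 10.1 kJ/mol.
B is staggered. OCH3 at 0° is gauche with Et at 300° (4.0); CH2Cl at 120° is gauche with CH3 at 180° (3.6). Total 7.6 kJ/mol.
E(C) − E(B) = 10.1 − 7.6 = +2.5 kJ/mol.

+2.5 kJ/mol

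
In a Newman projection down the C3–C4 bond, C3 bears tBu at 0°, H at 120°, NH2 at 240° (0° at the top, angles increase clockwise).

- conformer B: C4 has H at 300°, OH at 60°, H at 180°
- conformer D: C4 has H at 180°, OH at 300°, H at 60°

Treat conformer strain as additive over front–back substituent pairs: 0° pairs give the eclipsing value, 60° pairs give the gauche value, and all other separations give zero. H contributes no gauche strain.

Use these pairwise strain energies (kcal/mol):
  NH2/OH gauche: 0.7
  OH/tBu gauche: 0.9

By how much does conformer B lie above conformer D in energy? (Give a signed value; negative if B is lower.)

B (staggered): tBu–OH gauche; 0.9 = 0.9 kcal/mol.
D (staggered): tBu–OH gauche, NH2–OH gauche; 0.9 + 0.7 = 1.6 kcal/mol.
E(B) − E(D) = 0.9 − 1.6 = -0.7 kcal/mol.

-0.7 kcal/mol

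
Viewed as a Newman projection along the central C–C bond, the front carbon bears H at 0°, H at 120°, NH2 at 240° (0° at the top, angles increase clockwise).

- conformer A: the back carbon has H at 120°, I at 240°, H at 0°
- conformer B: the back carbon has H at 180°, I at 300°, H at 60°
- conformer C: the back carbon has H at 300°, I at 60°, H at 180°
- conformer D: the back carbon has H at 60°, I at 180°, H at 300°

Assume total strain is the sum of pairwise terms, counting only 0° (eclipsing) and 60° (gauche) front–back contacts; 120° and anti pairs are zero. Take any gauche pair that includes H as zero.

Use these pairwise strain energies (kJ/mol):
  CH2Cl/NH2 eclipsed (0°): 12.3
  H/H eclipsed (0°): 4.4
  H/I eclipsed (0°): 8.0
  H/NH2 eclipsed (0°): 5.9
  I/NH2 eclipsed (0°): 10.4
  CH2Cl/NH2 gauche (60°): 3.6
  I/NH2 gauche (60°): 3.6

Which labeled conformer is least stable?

A is eclipsed. H at 0° is eclipsed with H at 0° (4.4); H at 120° is eclipsed with H at 120° (4.4); NH2 at 240° is eclipsed with I at 240° (10.4). Total 19.2 kJ/mol.
B is staggered. NH2 at 240° is gauche with I at 300° (3.6). Total 3.6 kJ/mol.
C (staggered): no non-H gauche contacts → 0.0 kJ/mol.
D is staggered. NH2 at 240° is gauche with I at 180° (3.6). Total 3.6 kJ/mol.
A has the highest total (19.2 kJ/mol).

A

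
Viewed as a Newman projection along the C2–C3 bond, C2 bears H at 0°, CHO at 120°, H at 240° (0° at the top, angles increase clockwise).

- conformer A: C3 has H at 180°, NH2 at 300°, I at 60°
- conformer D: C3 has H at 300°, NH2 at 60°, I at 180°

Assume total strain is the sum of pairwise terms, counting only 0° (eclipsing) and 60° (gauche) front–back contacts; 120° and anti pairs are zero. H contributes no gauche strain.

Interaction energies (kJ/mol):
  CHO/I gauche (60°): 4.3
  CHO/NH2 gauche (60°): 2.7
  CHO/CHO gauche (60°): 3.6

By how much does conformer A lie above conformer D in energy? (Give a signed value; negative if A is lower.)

-2.7 kJ/mol

A (staggered): CHO(120°)/I(60°) gauche 4.3 → 4.3 kJ/mol.
D (staggered): CHO(120°)/NH2(60°) gauche 2.7; CHO(120°)/I(180°) gauche 4.3 → 7.0 kJ/mol.
E(A) − E(D) = 4.3 − 7.0 = -2.7 kJ/mol.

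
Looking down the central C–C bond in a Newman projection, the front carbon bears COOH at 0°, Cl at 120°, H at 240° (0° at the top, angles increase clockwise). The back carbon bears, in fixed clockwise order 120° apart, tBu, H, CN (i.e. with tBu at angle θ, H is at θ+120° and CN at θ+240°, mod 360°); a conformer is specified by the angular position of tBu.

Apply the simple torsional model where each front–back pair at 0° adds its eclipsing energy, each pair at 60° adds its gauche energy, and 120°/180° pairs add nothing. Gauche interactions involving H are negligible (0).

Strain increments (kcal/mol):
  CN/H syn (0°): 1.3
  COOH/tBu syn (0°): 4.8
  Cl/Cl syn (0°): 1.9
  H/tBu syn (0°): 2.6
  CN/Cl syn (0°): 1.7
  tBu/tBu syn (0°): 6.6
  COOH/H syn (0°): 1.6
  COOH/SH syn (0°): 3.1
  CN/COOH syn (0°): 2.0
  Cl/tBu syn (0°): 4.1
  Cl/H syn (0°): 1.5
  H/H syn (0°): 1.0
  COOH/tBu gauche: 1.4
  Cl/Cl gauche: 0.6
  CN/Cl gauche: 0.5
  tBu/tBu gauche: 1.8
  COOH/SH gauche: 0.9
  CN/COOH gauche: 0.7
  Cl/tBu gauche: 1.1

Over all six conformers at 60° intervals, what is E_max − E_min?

5.7 kcal/mol

tBu at 0° (eclipsed): COOH(0°)/tBu(0°) eclipsed 4.8; Cl(120°)/H(120°) eclipsed 1.5; H(240°)/CN(240°) eclipsed 1.3 → 7.6 kcal/mol.
tBu at 60° (staggered): COOH(0°)/tBu(60°) gauche 1.4; COOH(0°)/CN(300°) gauche 0.7; Cl(120°)/tBu(60°) gauche 1.1 → 3.2 kcal/mol.
tBu at 120° (eclipsed): COOH(0°)/CN(0°) eclipsed 2.0; Cl(120°)/tBu(120°) eclipsed 4.1; H(240°)/H(240°) eclipsed 1.0 → 7.1 kcal/mol.
tBu at 180° (staggered): COOH(0°)/CN(60°) gauche 0.7; Cl(120°)/tBu(180°) gauche 1.1; Cl(120°)/CN(60°) gauche 0.5 → 2.3 kcal/mol.
tBu at 240° (eclipsed): COOH(0°)/H(0°) eclipsed 1.6; Cl(120°)/CN(120°) eclipsed 1.7; H(240°)/tBu(240°) eclipsed 2.6 → 5.9 kcal/mol.
tBu at 300° (staggered): COOH(0°)/tBu(300°) gauche 1.4; Cl(120°)/CN(180°) gauche 0.5 → 1.9 kcal/mol.
Max at 0° (7.6 kcal/mol), min at 300° (1.9 kcal/mol); barrier = 5.7 kcal/mol.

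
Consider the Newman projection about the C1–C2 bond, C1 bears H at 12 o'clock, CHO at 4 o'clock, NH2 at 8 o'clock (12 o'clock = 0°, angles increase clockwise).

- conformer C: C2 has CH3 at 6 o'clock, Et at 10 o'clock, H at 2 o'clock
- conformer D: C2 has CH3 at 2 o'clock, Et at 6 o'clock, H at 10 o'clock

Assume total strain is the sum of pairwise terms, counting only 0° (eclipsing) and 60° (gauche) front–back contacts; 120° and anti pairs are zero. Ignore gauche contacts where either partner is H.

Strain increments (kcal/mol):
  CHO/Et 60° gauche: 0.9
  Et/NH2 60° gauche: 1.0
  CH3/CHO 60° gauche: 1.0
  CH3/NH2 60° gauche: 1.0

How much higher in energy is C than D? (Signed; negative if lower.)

C is staggered. CHO at 120° is gauche with CH3 at 180° (1.0); NH2 at 240° is gauche with CH3 at 180° (1.0); NH2 at 240° is gauche with Et at 300° (1.0). Total 3.0 kcal/mol.
D is staggered. CHO at 120° is gauche with CH3 at 60° (1.0); CHO at 120° is gauche with Et at 180° (0.9); NH2 at 240° is gauche with Et at 180° (1.0). Total 2.9 kcal/mol.
E(C) − E(D) = 3.0 − 2.9 = +0.1 kcal/mol.

+0.1 kcal/mol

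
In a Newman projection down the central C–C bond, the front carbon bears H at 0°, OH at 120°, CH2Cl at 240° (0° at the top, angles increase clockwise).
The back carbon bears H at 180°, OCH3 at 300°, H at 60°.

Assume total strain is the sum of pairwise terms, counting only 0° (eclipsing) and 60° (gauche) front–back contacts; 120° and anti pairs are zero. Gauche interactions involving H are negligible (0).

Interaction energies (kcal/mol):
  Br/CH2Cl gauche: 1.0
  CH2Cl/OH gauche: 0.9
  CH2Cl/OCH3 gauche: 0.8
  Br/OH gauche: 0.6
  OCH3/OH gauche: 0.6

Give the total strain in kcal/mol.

This conformer is staggered. CH2Cl at 240° is gauche with OCH3 at 300° (0.8). Total 0.8 kcal/mol.

0.8 kcal/mol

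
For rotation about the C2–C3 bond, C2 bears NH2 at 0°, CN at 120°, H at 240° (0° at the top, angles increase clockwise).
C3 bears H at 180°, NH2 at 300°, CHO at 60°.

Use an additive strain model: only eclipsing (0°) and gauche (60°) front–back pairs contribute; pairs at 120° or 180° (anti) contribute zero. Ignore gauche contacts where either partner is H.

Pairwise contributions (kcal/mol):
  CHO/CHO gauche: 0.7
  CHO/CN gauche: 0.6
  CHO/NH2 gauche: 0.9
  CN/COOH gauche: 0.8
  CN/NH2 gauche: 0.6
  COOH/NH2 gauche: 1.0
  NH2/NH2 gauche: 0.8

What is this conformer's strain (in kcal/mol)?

This conformer (staggered): NH2(0°)/NH2(300°) gauche 0.8; NH2(0°)/CHO(60°) gauche 0.9; CN(120°)/CHO(60°) gauche 0.6 → 2.3 kcal/mol.

2.3 kcal/mol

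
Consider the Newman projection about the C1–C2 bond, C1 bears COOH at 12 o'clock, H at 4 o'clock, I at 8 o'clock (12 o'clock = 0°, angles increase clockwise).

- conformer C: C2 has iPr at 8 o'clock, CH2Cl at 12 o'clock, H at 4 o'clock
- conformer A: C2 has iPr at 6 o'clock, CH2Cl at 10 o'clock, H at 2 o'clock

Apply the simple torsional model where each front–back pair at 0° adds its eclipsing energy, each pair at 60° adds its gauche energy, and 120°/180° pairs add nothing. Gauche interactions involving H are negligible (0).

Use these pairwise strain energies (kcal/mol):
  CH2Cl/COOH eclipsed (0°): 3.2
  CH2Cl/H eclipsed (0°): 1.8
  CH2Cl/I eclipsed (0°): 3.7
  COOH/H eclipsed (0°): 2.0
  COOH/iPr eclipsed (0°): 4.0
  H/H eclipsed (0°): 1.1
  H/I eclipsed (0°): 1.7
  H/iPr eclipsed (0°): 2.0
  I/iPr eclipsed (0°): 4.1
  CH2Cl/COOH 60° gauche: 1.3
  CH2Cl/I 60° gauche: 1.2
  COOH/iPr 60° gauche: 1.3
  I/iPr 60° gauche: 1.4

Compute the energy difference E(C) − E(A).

+4.5 kcal/mol

C (eclipsed): COOH(0°)/CH2Cl(0°) eclipsed 3.2; H(120°)/H(120°) eclipsed 1.1; I(240°)/iPr(240°) eclipsed 4.1 → 8.4 kcal/mol.
A (staggered): COOH(0°)/CH2Cl(300°) gauche 1.3; I(240°)/iPr(180°) gauche 1.4; I(240°)/CH2Cl(300°) gauche 1.2 → 3.9 kcal/mol.
E(C) − E(A) = 8.4 − 3.9 = +4.5 kcal/mol.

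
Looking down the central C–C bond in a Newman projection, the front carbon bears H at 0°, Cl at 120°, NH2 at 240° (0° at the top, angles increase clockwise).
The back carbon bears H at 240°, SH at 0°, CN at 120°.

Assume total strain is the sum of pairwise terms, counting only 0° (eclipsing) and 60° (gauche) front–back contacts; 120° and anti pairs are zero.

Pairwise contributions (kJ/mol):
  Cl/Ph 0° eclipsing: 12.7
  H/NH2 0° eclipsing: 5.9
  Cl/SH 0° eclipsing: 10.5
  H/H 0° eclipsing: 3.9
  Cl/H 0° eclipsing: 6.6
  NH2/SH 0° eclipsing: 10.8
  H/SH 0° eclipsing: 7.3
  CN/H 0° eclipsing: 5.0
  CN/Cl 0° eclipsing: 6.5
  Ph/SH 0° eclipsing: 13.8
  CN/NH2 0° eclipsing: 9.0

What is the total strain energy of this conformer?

This conformer (eclipsed): H–SH eclipsed, Cl–CN eclipsed, NH2–H eclipsed; 7.3 + 6.5 + 5.9 = 19.7 kJ/mol.

19.7 kJ/mol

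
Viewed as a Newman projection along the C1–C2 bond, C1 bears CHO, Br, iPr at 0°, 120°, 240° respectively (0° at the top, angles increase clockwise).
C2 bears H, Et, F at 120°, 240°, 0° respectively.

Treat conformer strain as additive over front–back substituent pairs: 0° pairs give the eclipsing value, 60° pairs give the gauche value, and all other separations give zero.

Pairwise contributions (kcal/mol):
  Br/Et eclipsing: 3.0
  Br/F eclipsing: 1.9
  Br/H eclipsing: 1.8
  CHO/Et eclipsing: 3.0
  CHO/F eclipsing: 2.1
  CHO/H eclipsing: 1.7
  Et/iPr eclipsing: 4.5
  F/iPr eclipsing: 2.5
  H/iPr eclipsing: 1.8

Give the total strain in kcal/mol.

8.4 kcal/mol

This conformer (eclipsed): CHO–F eclipsed, Br–H eclipsed, iPr–Et eclipsed; 2.1 + 1.8 + 4.5 = 8.4 kcal/mol.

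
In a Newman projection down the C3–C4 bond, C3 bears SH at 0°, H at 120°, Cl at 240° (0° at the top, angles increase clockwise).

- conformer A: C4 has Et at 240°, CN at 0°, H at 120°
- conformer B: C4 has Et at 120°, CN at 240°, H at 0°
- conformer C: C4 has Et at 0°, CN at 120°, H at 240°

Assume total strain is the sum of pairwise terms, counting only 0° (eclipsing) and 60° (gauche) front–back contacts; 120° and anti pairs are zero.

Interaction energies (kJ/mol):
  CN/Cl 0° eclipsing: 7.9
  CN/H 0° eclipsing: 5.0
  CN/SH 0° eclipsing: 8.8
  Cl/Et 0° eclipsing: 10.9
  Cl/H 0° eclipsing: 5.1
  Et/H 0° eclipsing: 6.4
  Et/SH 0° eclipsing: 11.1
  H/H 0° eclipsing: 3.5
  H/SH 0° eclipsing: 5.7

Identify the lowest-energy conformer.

A (eclipsed): SH(0°)/CN(0°) eclipsed 8.8; H(120°)/H(120°) eclipsed 3.5; Cl(240°)/Et(240°) eclipsed 10.9 → 23.2 kJ/mol.
B (eclipsed): SH(0°)/H(0°) eclipsed 5.7; H(120°)/Et(120°) eclipsed 6.4; Cl(240°)/CN(240°) eclipsed 7.9 → 20.0 kJ/mol.
C (eclipsed): SH(0°)/Et(0°) eclipsed 11.1; H(120°)/CN(120°) eclipsed 5.0; Cl(240°)/H(240°) eclipsed 5.1 → 21.2 kJ/mol.
B has the lowest total (20.0 kJ/mol).

B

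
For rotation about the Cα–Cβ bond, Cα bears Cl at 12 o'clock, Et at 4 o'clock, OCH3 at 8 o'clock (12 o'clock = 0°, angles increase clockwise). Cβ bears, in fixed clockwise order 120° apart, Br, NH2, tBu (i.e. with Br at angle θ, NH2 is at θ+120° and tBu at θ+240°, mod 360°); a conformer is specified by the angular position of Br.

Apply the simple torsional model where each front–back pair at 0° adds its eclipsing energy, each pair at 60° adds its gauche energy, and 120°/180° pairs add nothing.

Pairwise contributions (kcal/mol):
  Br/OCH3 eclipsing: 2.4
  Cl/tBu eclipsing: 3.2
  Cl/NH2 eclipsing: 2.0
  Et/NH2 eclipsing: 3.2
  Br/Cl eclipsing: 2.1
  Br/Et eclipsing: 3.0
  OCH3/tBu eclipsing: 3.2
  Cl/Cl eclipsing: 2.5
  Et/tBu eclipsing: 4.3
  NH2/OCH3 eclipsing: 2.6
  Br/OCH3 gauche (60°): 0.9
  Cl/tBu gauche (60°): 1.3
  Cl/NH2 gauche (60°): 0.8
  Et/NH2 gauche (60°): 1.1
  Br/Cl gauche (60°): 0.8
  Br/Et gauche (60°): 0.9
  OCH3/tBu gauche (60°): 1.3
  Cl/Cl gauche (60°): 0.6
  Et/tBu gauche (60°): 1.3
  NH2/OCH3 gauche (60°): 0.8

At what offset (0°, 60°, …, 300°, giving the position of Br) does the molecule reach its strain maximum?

Br at 0° (eclipsed): Cl(0°)/Br(0°) eclipsed 2.1; Et(120°)/NH2(120°) eclipsed 3.2; OCH3(240°)/tBu(240°) eclipsed 3.2 → 8.5 kcal/mol.
Br at 60° (staggered): Cl(0°)/Br(60°) gauche 0.8; Cl(0°)/tBu(300°) gauche 1.3; Et(120°)/Br(60°) gauche 0.9; Et(120°)/NH2(180°) gauche 1.1; OCH3(240°)/NH2(180°) gauche 0.8; OCH3(240°)/tBu(300°) gauche 1.3 → 6.2 kcal/mol.
Br at 120° (eclipsed): Cl(0°)/tBu(0°) eclipsed 3.2; Et(120°)/Br(120°) eclipsed 3.0; OCH3(240°)/NH2(240°) eclipsed 2.6 → 8.8 kcal/mol.
Br at 180° (staggered): Cl(0°)/NH2(300°) gauche 0.8; Cl(0°)/tBu(60°) gauche 1.3; Et(120°)/Br(180°) gauche 0.9; Et(120°)/tBu(60°) gauche 1.3; OCH3(240°)/Br(180°) gauche 0.9; OCH3(240°)/NH2(300°) gauche 0.8 → 6.0 kcal/mol.
Br at 240° (eclipsed): Cl(0°)/NH2(0°) eclipsed 2.0; Et(120°)/tBu(120°) eclipsed 4.3; OCH3(240°)/Br(240°) eclipsed 2.4 → 8.7 kcal/mol.
Br at 300° (staggered): Cl(0°)/Br(300°) gauche 0.8; Cl(0°)/NH2(60°) gauche 0.8; Et(120°)/NH2(60°) gauche 1.1; Et(120°)/tBu(180°) gauche 1.3; OCH3(240°)/Br(300°) gauche 0.9; OCH3(240°)/tBu(180°) gauche 1.3 → 6.2 kcal/mol.
The maximum (8.8 kcal/mol) occurs with Br at 120°.

120°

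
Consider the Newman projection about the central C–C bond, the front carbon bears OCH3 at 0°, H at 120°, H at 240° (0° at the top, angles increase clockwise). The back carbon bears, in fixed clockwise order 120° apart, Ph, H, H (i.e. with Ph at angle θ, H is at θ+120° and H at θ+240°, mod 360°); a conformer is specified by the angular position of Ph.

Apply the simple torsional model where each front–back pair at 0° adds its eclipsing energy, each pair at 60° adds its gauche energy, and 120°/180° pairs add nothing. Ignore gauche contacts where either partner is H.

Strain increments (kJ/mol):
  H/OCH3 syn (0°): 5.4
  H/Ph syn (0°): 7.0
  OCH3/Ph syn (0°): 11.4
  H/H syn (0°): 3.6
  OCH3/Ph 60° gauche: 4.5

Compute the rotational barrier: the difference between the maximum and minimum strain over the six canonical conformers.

Ph at 0° (eclipsed): OCH3(0°)/Ph(0°) eclipsed 11.4; H(120°)/H(120°) eclipsed 3.6; H(240°)/H(240°) eclipsed 3.6 → 18.6 kJ/mol.
Ph at 60° (staggered): OCH3(0°)/Ph(60°) gauche 4.5 → 4.5 kJ/mol.
Ph at 120° (eclipsed): OCH3(0°)/H(0°) eclipsed 5.4; H(120°)/Ph(120°) eclipsed 7.0; H(240°)/H(240°) eclipsed 3.6 → 16.0 kJ/mol.
Ph at 180° (staggered): no non-H gauche contacts → 0.0 kJ/mol.
Ph at 240° (eclipsed): OCH3(0°)/H(0°) eclipsed 5.4; H(120°)/H(120°) eclipsed 3.6; H(240°)/Ph(240°) eclipsed 7.0 → 16.0 kJ/mol.
Ph at 300° (staggered): OCH3(0°)/Ph(300°) gauche 4.5 → 4.5 kJ/mol.
Max at 0° (18.6 kJ/mol), min at 180° (0.0 kJ/mol); barrier = 18.6 kJ/mol.

18.6 kJ/mol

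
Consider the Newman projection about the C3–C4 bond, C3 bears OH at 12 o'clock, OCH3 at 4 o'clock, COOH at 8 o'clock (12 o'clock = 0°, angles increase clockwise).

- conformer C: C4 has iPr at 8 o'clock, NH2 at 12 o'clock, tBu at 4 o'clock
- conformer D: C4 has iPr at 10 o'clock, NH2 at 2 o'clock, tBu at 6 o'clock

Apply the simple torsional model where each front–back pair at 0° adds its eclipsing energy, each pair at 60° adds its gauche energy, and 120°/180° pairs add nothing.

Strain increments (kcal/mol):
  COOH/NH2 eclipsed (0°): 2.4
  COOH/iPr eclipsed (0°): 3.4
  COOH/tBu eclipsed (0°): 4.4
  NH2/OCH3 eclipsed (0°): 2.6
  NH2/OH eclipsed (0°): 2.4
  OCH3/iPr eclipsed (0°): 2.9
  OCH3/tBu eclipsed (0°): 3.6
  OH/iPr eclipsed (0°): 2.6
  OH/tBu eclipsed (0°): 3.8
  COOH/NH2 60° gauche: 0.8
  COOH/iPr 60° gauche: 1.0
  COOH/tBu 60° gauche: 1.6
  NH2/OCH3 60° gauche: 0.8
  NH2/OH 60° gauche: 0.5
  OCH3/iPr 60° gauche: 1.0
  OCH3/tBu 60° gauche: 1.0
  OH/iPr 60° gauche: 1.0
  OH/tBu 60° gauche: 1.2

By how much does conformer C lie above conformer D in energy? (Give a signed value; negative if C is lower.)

C is eclipsed. OH at 0° is eclipsed with NH2 at 0° (2.4); OCH3 at 120° is eclipsed with tBu at 120° (3.6); COOH at 240° is eclipsed with iPr at 240° (3.4). Total 9.4 kcal/mol.
D is staggered. OH at 0° is gauche with iPr at 300° (1.0); OH at 0° is gauche with NH2 at 60° (0.5); OCH3 at 120° is gauche with NH2 at 60° (0.8); OCH3 at 120° is gauche with tBu at 180° (1.0); COOH at 240° is gauche with iPr at 300° (1.0); COOH at 240° is gauche with tBu at 180° (1.6). Total 5.9 kcal/mol.
E(C) − E(D) = 9.4 − 5.9 = +3.5 kcal/mol.

+3.5 kcal/mol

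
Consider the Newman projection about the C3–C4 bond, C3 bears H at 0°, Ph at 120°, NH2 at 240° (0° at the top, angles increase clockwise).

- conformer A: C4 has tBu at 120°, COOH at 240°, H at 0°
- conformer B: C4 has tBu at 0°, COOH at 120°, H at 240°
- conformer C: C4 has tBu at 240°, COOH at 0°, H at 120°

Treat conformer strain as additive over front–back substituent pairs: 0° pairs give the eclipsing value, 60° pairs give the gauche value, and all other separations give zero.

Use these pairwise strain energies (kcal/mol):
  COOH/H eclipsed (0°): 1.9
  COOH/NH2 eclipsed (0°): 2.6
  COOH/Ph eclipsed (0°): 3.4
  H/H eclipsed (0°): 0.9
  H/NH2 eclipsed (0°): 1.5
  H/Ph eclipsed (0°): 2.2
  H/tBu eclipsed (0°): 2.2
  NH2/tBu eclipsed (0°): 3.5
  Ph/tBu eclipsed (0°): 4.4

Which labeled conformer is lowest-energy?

B

A (eclipsed): H–H eclipsed, Ph–tBu eclipsed, NH2–COOH eclipsed; 0.9 + 4.4 + 2.6 = 7.9 kcal/mol.
B (eclipsed): H–tBu eclipsed, Ph–COOH eclipsed, NH2–H eclipsed; 2.2 + 3.4 + 1.5 = 7.1 kcal/mol.
C (eclipsed): H–COOH eclipsed, Ph–H eclipsed, NH2–tBu eclipsed; 1.9 + 2.2 + 3.5 = 7.6 kcal/mol.
B has the lowest total (7.1 kcal/mol).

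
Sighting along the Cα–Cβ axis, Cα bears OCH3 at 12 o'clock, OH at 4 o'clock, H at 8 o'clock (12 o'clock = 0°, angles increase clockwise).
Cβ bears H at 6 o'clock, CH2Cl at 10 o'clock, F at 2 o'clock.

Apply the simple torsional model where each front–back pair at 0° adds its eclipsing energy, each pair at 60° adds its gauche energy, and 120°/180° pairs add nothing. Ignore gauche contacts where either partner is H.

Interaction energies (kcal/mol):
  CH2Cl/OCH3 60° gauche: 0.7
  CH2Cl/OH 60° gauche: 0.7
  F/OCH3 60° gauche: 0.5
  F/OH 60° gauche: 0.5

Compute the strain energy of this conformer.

This conformer (staggered): OCH3(0°)/CH2Cl(300°) gauche 0.7; OCH3(0°)/F(60°) gauche 0.5; OH(120°)/F(60°) gauche 0.5 → 1.7 kcal/mol.

1.7 kcal/mol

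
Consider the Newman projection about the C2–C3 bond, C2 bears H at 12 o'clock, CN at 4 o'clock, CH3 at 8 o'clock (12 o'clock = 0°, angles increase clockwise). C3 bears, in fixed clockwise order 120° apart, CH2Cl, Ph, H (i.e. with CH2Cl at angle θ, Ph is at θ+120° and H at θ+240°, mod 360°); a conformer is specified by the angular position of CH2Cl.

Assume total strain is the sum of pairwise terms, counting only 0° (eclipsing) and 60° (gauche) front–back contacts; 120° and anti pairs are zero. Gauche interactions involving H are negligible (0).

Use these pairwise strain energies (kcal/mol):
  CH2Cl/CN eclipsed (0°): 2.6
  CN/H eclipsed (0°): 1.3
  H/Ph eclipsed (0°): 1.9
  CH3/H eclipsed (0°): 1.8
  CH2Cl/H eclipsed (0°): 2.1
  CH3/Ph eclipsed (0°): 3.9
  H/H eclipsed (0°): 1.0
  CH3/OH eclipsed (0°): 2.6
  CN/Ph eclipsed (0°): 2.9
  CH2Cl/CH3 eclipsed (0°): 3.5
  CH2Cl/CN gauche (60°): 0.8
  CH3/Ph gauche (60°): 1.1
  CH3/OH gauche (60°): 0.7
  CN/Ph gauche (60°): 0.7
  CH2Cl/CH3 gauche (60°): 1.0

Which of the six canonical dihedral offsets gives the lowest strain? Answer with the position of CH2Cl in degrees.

300°

CH2Cl at 0° (eclipsed): H(0°)/CH2Cl(0°) eclipsed 2.1; CN(120°)/Ph(120°) eclipsed 2.9; CH3(240°)/H(240°) eclipsed 1.8 → 6.8 kcal/mol.
CH2Cl at 60° (staggered): CN(120°)/CH2Cl(60°) gauche 0.8; CN(120°)/Ph(180°) gauche 0.7; CH3(240°)/Ph(180°) gauche 1.1 → 2.6 kcal/mol.
CH2Cl at 120° (eclipsed): H(0°)/H(0°) eclipsed 1.0; CN(120°)/CH2Cl(120°) eclipsed 2.6; CH3(240°)/Ph(240°) eclipsed 3.9 → 7.5 kcal/mol.
CH2Cl at 180° (staggered): CN(120°)/CH2Cl(180°) gauche 0.8; CH3(240°)/CH2Cl(180°) gauche 1.0; CH3(240°)/Ph(300°) gauche 1.1 → 2.9 kcal/mol.
CH2Cl at 240° (eclipsed): H(0°)/Ph(0°) eclipsed 1.9; CN(120°)/H(120°) eclipsed 1.3; CH3(240°)/CH2Cl(240°) eclipsed 3.5 → 6.7 kcal/mol.
CH2Cl at 300° (staggered): CN(120°)/Ph(60°) gauche 0.7; CH3(240°)/CH2Cl(300°) gauche 1.0 → 1.7 kcal/mol.
The minimum (1.7 kcal/mol) occurs with CH2Cl at 300°.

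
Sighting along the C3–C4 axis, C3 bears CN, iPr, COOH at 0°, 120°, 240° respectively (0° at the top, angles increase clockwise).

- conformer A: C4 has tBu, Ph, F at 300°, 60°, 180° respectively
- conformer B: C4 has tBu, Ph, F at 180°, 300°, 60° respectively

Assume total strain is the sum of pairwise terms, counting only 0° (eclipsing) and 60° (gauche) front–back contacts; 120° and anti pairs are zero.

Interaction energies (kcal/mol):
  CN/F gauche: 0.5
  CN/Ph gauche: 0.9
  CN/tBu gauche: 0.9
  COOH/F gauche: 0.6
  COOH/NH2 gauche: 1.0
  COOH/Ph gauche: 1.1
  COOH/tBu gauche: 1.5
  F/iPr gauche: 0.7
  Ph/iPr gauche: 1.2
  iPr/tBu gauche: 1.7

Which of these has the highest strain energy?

A is staggered. CN at 0° is gauche with tBu at 300° (0.9); CN at 0° is gauche with Ph at 60° (0.9); iPr at 120° is gauche with Ph at 60° (1.2); iPr at 120° is gauche with F at 180° (0.7); COOH at 240° is gauche with tBu at 300° (1.5); COOH at 240° is gauche with F at 180° (0.6). Total 5.8 kcal/mol.
B is staggered. CN at 0° is gauche with Ph at 300° (0.9); CN at 0° is gauche with F at 60° (0.5); iPr at 120° is gauche with tBu at 180° (1.7); iPr at 120° is gauche with F at 60° (0.7); COOH at 240° is gauche with tBu at 180° (1.5); COOH at 240° is gauche with Ph at 300° (1.1). Total 6.4 kcal/mol.
B has the highest total (6.4 kcal/mol).

B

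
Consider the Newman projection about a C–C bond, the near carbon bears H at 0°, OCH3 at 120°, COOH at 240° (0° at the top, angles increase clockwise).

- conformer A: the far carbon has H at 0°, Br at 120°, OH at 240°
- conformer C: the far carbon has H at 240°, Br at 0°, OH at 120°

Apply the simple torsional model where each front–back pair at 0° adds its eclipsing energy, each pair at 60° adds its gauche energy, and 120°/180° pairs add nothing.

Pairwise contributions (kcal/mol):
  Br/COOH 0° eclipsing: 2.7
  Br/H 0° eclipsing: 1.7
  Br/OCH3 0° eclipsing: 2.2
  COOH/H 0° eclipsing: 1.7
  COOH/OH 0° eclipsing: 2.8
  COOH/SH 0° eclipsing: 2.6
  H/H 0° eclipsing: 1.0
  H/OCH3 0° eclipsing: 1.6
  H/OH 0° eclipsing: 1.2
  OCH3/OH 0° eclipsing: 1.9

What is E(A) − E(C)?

A (eclipsed): H–H eclipsed, OCH3–Br eclipsed, COOH–OH eclipsed; 1.0 + 2.2 + 2.8 = 6.0 kcal/mol.
C (eclipsed): H–Br eclipsed, OCH3–OH eclipsed, COOH–H eclipsed; 1.7 + 1.9 + 1.7 = 5.3 kcal/mol.
E(A) − E(C) = 6.0 − 5.3 = +0.7 kcal/mol.

+0.7 kcal/mol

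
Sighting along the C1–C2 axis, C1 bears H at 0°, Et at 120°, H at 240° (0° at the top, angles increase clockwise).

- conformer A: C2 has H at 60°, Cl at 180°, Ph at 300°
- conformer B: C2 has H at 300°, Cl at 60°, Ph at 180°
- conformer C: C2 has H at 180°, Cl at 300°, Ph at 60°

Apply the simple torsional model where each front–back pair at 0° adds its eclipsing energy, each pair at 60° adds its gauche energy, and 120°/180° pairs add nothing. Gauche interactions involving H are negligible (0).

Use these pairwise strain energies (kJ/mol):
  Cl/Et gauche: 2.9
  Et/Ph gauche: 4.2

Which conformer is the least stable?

B

A (staggered): Et(120°)/Cl(180°) gauche 2.9 → 2.9 kJ/mol.
B (staggered): Et(120°)/Cl(60°) gauche 2.9; Et(120°)/Ph(180°) gauche 4.2 → 7.1 kJ/mol.
C (staggered): Et(120°)/Ph(60°) gauche 4.2 → 4.2 kJ/mol.
B has the highest total (7.1 kJ/mol).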